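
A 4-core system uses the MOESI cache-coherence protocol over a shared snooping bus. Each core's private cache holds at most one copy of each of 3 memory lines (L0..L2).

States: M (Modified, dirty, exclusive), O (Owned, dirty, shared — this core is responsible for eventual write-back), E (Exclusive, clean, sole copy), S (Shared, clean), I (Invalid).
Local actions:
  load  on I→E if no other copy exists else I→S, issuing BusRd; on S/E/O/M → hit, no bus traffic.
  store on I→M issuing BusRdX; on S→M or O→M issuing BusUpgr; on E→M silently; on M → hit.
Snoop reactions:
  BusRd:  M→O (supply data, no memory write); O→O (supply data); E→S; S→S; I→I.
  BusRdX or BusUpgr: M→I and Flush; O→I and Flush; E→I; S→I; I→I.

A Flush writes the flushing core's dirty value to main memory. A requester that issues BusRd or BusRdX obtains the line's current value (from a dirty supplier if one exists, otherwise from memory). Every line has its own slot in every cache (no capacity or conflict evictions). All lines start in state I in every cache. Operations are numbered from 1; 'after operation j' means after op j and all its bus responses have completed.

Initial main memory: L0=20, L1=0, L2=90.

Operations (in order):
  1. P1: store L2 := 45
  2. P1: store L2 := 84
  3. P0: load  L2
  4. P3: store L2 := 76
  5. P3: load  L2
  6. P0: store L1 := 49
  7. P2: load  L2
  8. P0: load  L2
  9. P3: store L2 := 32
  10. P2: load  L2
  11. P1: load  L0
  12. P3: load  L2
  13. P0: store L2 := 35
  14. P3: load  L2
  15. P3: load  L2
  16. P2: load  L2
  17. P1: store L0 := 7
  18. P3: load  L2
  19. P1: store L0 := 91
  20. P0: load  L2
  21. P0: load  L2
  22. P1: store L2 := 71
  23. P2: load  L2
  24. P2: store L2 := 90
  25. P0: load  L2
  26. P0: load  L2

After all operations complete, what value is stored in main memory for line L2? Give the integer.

  op1 P1: store L2 := 45 → I/M/I/I on L2; bus BusRdX; mem=90
  op2 P1: store L2 := 84 → I/M/I/I on L2; bus (none); mem=90
  op3 P0: load  L2 → S/O/I/I on L2; bus BusRd; mem=90
  op4 P3: store L2 := 76 → I/I/I/M on L2; bus BusRdX Flush; mem=84
  op5 P3: load  L2 → I/I/I/M on L2; bus (none); mem=84
  op6 P0: store L1 := 49 → M/I/I/I on L1; bus BusRdX; mem=0
  op7 P2: load  L2 → I/I/S/O on L2; bus BusRd; mem=84
  op8 P0: load  L2 → S/I/S/O on L2; bus BusRd; mem=84
  op9 P3: store L2 := 32 → I/I/I/M on L2; bus BusUpgr; mem=84
  op10 P2: load  L2 → I/I/S/O on L2; bus BusRd; mem=84
  op11 P1: load  L0 → I/E/I/I on L0; bus BusRd; mem=20
  op12 P3: load  L2 → I/I/S/O on L2; bus (none); mem=84
  op13 P0: store L2 := 35 → M/I/I/I on L2; bus BusRdX Flush; mem=32
  op14 P3: load  L2 → O/I/I/S on L2; bus BusRd; mem=32
  op15 P3: load  L2 → O/I/I/S on L2; bus (none); mem=32
  op16 P2: load  L2 → O/I/S/S on L2; bus BusRd; mem=32
  op17 P1: store L0 := 7 → I/M/I/I on L0; bus (none); mem=20
  op18 P3: load  L2 → O/I/S/S on L2; bus (none); mem=32
  op19 P1: store L0 := 91 → I/M/I/I on L0; bus (none); mem=20
  op20 P0: load  L2 → O/I/S/S on L2; bus (none); mem=32
  op21 P0: load  L2 → O/I/S/S on L2; bus (none); mem=32
  op22 P1: store L2 := 71 → I/M/I/I on L2; bus BusRdX Flush; mem=35
  op23 P2: load  L2 → I/O/S/I on L2; bus BusRd; mem=35
  op24 P2: store L2 := 90 → I/I/M/I on L2; bus BusUpgr Flush; mem=71
  op25 P0: load  L2 → S/I/O/I on L2; bus BusRd; mem=71
  op26 P0: load  L2 → S/I/O/I on L2; bus (none); mem=71

memory[L2] = 71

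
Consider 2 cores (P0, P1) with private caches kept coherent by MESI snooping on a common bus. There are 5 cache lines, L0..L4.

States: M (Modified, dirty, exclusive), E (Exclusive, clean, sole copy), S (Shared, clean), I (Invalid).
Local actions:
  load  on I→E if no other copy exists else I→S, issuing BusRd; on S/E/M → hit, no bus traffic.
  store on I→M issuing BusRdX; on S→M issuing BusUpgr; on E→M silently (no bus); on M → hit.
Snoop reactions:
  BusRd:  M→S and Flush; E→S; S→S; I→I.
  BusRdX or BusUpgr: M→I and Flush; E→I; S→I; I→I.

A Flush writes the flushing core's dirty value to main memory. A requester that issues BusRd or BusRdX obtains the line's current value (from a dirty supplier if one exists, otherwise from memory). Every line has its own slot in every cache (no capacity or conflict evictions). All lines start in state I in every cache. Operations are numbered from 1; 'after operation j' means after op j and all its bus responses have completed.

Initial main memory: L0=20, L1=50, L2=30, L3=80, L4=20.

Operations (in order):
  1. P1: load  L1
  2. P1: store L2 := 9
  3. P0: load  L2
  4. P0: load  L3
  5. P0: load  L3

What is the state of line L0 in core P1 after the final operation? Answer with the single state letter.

  op1 P1: load  L1 → I/E on L1; bus BusRd; mem=50
  op2 P1: store L2 := 9 → I/M on L2; bus BusRdX; mem=30
  op3 P0: load  L2 → S/S on L2; bus BusRd Flush; mem=9
  op4 P0: load  L3 → E/I on L3; bus BusRd; mem=80
  op5 P0: load  L3 → E/I on L3; bus (none); mem=80

state = I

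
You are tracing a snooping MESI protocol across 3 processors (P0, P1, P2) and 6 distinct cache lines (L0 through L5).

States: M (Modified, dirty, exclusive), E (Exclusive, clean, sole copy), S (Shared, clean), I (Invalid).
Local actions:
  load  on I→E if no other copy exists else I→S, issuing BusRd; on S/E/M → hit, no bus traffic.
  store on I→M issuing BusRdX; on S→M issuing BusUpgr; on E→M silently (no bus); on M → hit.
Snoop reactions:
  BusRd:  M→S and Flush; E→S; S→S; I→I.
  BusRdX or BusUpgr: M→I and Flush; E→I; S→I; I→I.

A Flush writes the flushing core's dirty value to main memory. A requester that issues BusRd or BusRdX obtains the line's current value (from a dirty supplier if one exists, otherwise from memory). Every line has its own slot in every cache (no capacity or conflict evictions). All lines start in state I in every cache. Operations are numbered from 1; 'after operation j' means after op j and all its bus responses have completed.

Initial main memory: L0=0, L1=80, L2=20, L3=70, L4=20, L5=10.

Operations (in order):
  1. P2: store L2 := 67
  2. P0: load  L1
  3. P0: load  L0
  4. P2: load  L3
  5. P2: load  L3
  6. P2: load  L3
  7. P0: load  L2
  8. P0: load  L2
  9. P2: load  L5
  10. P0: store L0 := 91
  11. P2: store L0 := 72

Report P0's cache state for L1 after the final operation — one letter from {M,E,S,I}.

[1] P2: store L2 := 67 | P0:I, P1:I, P2:M(67) | bus: BusRdX
[2] P0: load  L1 | P0:E(80), P1:I, P2:I | bus: BusRd
[3] P0: load  L0 | P0:E(0), P1:I, P2:I | bus: BusRd
[4] P2: load  L3 | P0:I, P1:I, P2:E(70) | bus: BusRd
[5] P2: load  L3 | P0:I, P1:I, P2:E(70) | bus: none
[6] P2: load  L3 | P0:I, P1:I, P2:E(70) | bus: none
[7] P0: load  L2 | P0:S(67), P1:I, P2:S(67) | bus: BusRd,Flush
[8] P0: load  L2 | P0:S(67), P1:I, P2:S(67) | bus: none
[9] P2: load  L5 | P0:I, P1:I, P2:E(10) | bus: BusRd
[10] P0: store L0 := 91 | P0:M(91), P1:I, P2:I | bus: none
[11] P2: store L0 := 72 | P0:I, P1:I, P2:M(72) | bus: BusRdX,Flush

state = E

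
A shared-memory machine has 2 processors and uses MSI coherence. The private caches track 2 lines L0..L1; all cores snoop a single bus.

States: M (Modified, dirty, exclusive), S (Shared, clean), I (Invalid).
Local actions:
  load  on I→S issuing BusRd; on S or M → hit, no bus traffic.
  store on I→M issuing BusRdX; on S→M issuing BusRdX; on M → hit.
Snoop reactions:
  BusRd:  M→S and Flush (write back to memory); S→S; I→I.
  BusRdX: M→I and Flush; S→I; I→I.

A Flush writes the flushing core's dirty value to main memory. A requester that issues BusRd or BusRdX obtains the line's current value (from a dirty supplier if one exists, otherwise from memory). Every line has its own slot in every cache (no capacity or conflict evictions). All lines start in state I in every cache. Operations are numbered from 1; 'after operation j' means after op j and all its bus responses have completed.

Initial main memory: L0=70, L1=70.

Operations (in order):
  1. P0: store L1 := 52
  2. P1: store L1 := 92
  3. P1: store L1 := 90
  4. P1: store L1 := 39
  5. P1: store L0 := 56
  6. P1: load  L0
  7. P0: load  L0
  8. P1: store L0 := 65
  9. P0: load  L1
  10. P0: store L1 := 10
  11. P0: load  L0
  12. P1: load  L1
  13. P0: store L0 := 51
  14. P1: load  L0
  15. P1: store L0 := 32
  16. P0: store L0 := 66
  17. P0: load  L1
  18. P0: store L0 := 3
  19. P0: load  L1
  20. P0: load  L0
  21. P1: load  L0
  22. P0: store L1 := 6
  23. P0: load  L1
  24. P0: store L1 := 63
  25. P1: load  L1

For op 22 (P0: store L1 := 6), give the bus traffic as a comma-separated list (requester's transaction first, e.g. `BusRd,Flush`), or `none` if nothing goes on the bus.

1. P0: store L1 := 52  bus=[BusRdX]  L1: P0=M P1=I  mem[L1]=70
2. P1: store L1 := 92  bus=[BusRdX,Flush]  L1: P0=I P1=M  mem[L1]=52
3. P1: store L1 := 90  bus=[-]  L1: P0=I P1=M  mem[L1]=52
4. P1: store L1 := 39  bus=[-]  L1: P0=I P1=M  mem[L1]=52
5. P1: store L0 := 56  bus=[BusRdX]  L0: P0=I P1=M  mem[L0]=70
6. P1: load  L0  bus=[-]  L0: P0=I P1=M  mem[L0]=70
7. P0: load  L0  bus=[BusRd,Flush]  L0: P0=S P1=S  mem[L0]=56
8. P1: store L0 := 65  bus=[BusRdX]  L0: P0=I P1=M  mem[L0]=56
9. P0: load  L1  bus=[BusRd,Flush]  L1: P0=S P1=S  mem[L1]=39
10. P0: store L1 := 10  bus=[BusRdX]  L1: P0=M P1=I  mem[L1]=39
11. P0: load  L0  bus=[BusRd,Flush]  L0: P0=S P1=S  mem[L0]=65
12. P1: load  L1  bus=[BusRd,Flush]  L1: P0=S P1=S  mem[L1]=10
13. P0: store L0 := 51  bus=[BusRdX]  L0: P0=M P1=I  mem[L0]=65
14. P1: load  L0  bus=[BusRd,Flush]  L0: P0=S P1=S  mem[L0]=51
15. P1: store L0 := 32  bus=[BusRdX]  L0: P0=I P1=M  mem[L0]=51
16. P0: store L0 := 66  bus=[BusRdX,Flush]  L0: P0=M P1=I  mem[L0]=32
17. P0: load  L1  bus=[-]  L1: P0=S P1=S  mem[L1]=10
18. P0: store L0 := 3  bus=[-]  L0: P0=M P1=I  mem[L0]=32
19. P0: load  L1  bus=[-]  L1: P0=S P1=S  mem[L1]=10
20. P0: load  L0  bus=[-]  L0: P0=M P1=I  mem[L0]=32
21. P1: load  L0  bus=[BusRd,Flush]  L0: P0=S P1=S  mem[L0]=3
22. P0: store L1 := 6  bus=[BusRdX]  L1: P0=M P1=I  mem[L1]=10
23. P0: load  L1  bus=[-]  L1: P0=M P1=I  mem[L1]=10
24. P0: store L1 := 63  bus=[-]  L1: P0=M P1=I  mem[L1]=10
25. P1: load  L1  bus=[BusRd,Flush]  L1: P0=S P1=S  mem[L1]=63

bus = BusRdX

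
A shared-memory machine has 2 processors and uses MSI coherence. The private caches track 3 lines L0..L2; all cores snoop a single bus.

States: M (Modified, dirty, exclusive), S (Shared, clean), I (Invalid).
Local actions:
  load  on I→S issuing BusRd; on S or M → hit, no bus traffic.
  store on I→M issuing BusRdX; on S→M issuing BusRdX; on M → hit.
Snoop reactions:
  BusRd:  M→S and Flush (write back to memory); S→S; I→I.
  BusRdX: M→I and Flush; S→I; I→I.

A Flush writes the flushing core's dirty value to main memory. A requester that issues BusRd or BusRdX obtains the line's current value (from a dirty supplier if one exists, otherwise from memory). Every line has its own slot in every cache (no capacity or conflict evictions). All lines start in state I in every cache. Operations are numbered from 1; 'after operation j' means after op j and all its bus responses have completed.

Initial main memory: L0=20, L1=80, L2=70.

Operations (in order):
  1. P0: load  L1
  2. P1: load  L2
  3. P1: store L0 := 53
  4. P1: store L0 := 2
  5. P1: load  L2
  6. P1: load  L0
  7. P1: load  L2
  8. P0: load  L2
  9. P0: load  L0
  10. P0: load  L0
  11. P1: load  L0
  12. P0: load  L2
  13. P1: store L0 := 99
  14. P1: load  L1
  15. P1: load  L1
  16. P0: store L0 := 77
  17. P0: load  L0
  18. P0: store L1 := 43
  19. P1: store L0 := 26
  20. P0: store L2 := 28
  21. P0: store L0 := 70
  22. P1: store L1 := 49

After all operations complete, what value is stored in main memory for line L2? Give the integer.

[1] P0: load  L1 | P0:S(80), P1:I | bus: BusRd
[2] P1: load  L2 | P0:I, P1:S(70) | bus: BusRd
[3] P1: store L0 := 53 | P0:I, P1:M(53) | bus: BusRdX
[4] P1: store L0 := 2 | P0:I, P1:M(2) | bus: none
[5] P1: load  L2 | P0:I, P1:S(70) | bus: none
[6] P1: load  L0 | P0:I, P1:M(2) | bus: none
[7] P1: load  L2 | P0:I, P1:S(70) | bus: none
[8] P0: load  L2 | P0:S(70), P1:S(70) | bus: BusRd
[9] P0: load  L0 | P0:S(2), P1:S(2) | bus: BusRd,Flush
[10] P0: load  L0 | P0:S(2), P1:S(2) | bus: none
[11] P1: load  L0 | P0:S(2), P1:S(2) | bus: none
[12] P0: load  L2 | P0:S(70), P1:S(70) | bus: none
[13] P1: store L0 := 99 | P0:I, P1:M(99) | bus: BusRdX
[14] P1: load  L1 | P0:S(80), P1:S(80) | bus: BusRd
[15] P1: load  L1 | P0:S(80), P1:S(80) | bus: none
[16] P0: store L0 := 77 | P0:M(77), P1:I | bus: BusRdX,Flush
[17] P0: load  L0 | P0:M(77), P1:I | bus: none
[18] P0: store L1 := 43 | P0:M(43), P1:I | bus: BusRdX
[19] P1: store L0 := 26 | P0:I, P1:M(26) | bus: BusRdX,Flush
[20] P0: store L2 := 28 | P0:M(28), P1:I | bus: BusRdX
[21] P0: store L0 := 70 | P0:M(70), P1:I | bus: BusRdX,Flush
[22] P1: store L1 := 49 | P0:I, P1:M(49) | bus: BusRdX,Flush

memory[L2] = 70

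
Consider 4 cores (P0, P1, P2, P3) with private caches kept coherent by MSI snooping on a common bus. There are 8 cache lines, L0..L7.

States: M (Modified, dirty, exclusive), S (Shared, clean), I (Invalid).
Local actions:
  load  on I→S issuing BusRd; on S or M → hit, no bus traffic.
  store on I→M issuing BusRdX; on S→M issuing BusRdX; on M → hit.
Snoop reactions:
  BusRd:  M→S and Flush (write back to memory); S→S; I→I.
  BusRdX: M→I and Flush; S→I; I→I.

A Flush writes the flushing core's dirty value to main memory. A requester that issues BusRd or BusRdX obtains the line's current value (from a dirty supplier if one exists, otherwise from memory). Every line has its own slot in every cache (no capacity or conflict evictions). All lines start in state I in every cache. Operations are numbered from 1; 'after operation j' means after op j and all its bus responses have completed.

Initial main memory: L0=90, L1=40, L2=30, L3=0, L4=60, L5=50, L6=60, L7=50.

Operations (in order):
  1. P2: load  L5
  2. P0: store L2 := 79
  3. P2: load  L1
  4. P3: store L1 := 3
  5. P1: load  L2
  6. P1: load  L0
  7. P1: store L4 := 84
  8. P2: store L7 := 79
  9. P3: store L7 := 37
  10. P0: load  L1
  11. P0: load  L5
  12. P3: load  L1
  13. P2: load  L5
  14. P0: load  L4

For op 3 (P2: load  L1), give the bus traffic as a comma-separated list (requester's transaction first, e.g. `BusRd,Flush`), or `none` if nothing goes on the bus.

bus = BusRd

step 1: P2: load  L5  ⟶  IISI  (L5)  txn=BusRd  M[L5]=50
step 2: P0: store L2 := 79  ⟶  MIII  (L2)  txn=BusRdX  M[L2]=30
step 3: P2: load  L1  ⟶  IISI  (L1)  txn=BusRd  M[L1]=40
step 4: P3: store L1 := 3  ⟶  IIIM  (L1)  txn=BusRdX  M[L1]=40
step 5: P1: load  L2  ⟶  SSII  (L2)  txn=BusRd+Flush  M[L2]=79
step 6: P1: load  L0  ⟶  ISII  (L0)  txn=BusRd  M[L0]=90
step 7: P1: store L4 := 84  ⟶  IMII  (L4)  txn=BusRdX  M[L4]=60
step 8: P2: store L7 := 79  ⟶  IIMI  (L7)  txn=BusRdX  M[L7]=50
step 9: P3: store L7 := 37  ⟶  IIIM  (L7)  txn=BusRdX+Flush  M[L7]=79
step 10: P0: load  L1  ⟶  SIIS  (L1)  txn=BusRd+Flush  M[L1]=3
step 11: P0: load  L5  ⟶  SISI  (L5)  txn=BusRd  M[L5]=50
step 12: P3: load  L1  ⟶  SIIS  (L1)  txn=∅  M[L1]=3
step 13: P2: load  L5  ⟶  SISI  (L5)  txn=∅  M[L5]=50
step 14: P0: load  L4  ⟶  SSII  (L4)  txn=BusRd+Flush  M[L4]=84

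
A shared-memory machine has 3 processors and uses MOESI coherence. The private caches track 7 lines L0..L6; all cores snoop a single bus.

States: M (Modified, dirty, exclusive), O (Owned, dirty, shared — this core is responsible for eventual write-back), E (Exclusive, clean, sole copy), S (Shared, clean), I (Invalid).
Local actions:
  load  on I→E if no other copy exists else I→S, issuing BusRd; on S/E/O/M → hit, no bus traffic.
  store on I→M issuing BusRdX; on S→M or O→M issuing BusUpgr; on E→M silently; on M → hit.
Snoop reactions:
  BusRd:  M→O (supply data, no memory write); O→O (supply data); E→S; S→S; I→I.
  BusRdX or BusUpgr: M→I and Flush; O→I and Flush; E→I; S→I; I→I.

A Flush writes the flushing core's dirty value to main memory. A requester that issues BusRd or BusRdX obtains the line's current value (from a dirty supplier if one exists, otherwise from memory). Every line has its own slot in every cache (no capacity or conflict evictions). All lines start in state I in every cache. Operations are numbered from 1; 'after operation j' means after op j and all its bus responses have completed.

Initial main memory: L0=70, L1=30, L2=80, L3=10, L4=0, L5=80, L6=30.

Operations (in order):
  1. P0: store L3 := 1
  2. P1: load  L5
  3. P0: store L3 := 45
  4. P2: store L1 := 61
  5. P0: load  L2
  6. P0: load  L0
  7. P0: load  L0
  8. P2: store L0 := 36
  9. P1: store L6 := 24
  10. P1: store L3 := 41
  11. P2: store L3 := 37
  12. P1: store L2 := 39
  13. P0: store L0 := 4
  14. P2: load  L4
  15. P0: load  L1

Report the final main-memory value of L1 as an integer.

step 1: P0: store L3 := 1  ⟶  MII  (L3)  txn=BusRdX  M[L3]=10
step 2: P1: load  L5  ⟶  IEI  (L5)  txn=BusRd  M[L5]=80
step 3: P0: store L3 := 45  ⟶  MII  (L3)  txn=∅  M[L3]=10
step 4: P2: store L1 := 61  ⟶  IIM  (L1)  txn=BusRdX  M[L1]=30
step 5: P0: load  L2  ⟶  EII  (L2)  txn=BusRd  M[L2]=80
step 6: P0: load  L0  ⟶  EII  (L0)  txn=BusRd  M[L0]=70
step 7: P0: load  L0  ⟶  EII  (L0)  txn=∅  M[L0]=70
step 8: P2: store L0 := 36  ⟶  IIM  (L0)  txn=BusRdX  M[L0]=70
step 9: P1: store L6 := 24  ⟶  IMI  (L6)  txn=BusRdX  M[L6]=30
step 10: P1: store L3 := 41  ⟶  IMI  (L3)  txn=BusRdX+Flush  M[L3]=45
step 11: P2: store L3 := 37  ⟶  IIM  (L3)  txn=BusRdX+Flush  M[L3]=41
step 12: P1: store L2 := 39  ⟶  IMI  (L2)  txn=BusRdX  M[L2]=80
step 13: P0: store L0 := 4  ⟶  MII  (L0)  txn=BusRdX+Flush  M[L0]=36
step 14: P2: load  L4  ⟶  IIE  (L4)  txn=BusRd  M[L4]=0
step 15: P0: load  L1  ⟶  SIO  (L1)  txn=BusRd  M[L1]=30

memory[L1] = 30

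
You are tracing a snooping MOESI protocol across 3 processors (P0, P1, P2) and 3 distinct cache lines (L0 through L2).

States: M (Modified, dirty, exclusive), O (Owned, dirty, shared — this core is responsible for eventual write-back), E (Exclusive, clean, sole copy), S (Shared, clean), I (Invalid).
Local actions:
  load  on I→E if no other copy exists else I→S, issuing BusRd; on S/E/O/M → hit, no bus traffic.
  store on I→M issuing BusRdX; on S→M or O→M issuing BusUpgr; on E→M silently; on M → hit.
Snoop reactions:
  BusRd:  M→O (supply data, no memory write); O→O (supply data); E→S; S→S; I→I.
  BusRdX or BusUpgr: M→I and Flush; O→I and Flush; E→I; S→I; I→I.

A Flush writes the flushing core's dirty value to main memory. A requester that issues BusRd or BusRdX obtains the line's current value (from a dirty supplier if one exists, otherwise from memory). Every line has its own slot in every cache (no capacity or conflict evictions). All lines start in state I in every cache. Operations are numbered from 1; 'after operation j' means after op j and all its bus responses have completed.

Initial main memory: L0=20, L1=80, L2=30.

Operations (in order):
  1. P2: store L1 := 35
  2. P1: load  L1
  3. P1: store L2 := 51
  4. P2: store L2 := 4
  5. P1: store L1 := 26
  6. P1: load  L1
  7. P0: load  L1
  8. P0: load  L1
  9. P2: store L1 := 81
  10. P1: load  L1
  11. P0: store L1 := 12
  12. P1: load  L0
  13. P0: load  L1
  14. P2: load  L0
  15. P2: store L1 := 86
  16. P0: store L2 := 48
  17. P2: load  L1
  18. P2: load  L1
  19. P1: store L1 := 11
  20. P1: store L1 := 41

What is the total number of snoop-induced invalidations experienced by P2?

1. P2: store L1 := 35  bus=[BusRdX]  L1: P0=I P1=I P2=M  mem[L1]=80
2. P1: load  L1  bus=[BusRd]  L1: P0=I P1=S P2=O  mem[L1]=80
3. P1: store L2 := 51  bus=[BusRdX]  L2: P0=I P1=M P2=I  mem[L2]=30
4. P2: store L2 := 4  bus=[BusRdX,Flush]  L2: P0=I P1=I P2=M  mem[L2]=51
5. P1: store L1 := 26  bus=[BusUpgr,Flush]  L1: P0=I P1=M P2=I  mem[L1]=35
6. P1: load  L1  bus=[-]  L1: P0=I P1=M P2=I  mem[L1]=35
7. P0: load  L1  bus=[BusRd]  L1: P0=S P1=O P2=I  mem[L1]=35
8. P0: load  L1  bus=[-]  L1: P0=S P1=O P2=I  mem[L1]=35
9. P2: store L1 := 81  bus=[BusRdX,Flush]  L1: P0=I P1=I P2=M  mem[L1]=26
10. P1: load  L1  bus=[BusRd]  L1: P0=I P1=S P2=O  mem[L1]=26
11. P0: store L1 := 12  bus=[BusRdX,Flush]  L1: P0=M P1=I P2=I  mem[L1]=81
12. P1: load  L0  bus=[BusRd]  L0: P0=I P1=E P2=I  mem[L0]=20
13. P0: load  L1  bus=[-]  L1: P0=M P1=I P2=I  mem[L1]=81
14. P2: load  L0  bus=[BusRd]  L0: P0=I P1=S P2=S  mem[L0]=20
15. P2: store L1 := 86  bus=[BusRdX,Flush]  L1: P0=I P1=I P2=M  mem[L1]=12
16. P0: store L2 := 48  bus=[BusRdX,Flush]  L2: P0=M P1=I P2=I  mem[L2]=4
17. P2: load  L1  bus=[-]  L1: P0=I P1=I P2=M  mem[L1]=12
18. P2: load  L1  bus=[-]  L1: P0=I P1=I P2=M  mem[L1]=12
19. P1: store L1 := 11  bus=[BusRdX,Flush]  L1: P0=I P1=M P2=I  mem[L1]=86
20. P1: store L1 := 41  bus=[-]  L1: P0=I P1=M P2=I  mem[L1]=86

invalidations = 4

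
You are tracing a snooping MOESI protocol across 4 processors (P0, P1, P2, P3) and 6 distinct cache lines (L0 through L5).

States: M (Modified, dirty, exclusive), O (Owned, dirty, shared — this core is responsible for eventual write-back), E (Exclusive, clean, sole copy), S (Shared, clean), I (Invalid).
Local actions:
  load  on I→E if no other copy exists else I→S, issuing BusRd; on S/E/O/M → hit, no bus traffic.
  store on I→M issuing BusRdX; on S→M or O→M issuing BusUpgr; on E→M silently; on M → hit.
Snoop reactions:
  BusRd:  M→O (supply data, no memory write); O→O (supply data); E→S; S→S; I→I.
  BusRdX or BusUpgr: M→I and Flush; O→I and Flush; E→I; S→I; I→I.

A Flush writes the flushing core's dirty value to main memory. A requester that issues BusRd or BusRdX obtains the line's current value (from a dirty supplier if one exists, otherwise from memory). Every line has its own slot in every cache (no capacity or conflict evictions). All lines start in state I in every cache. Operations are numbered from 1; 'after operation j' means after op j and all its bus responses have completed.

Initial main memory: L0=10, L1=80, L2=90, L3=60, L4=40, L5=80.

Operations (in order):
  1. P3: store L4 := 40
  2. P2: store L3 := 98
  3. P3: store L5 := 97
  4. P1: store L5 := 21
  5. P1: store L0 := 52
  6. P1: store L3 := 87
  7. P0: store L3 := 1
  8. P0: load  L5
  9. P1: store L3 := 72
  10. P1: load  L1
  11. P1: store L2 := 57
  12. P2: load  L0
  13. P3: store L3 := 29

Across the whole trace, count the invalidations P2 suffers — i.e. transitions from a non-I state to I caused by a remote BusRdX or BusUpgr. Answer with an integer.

  op1 P3: store L4 := 40 → I/I/I/M on L4; bus BusRdX; mem=40
  op2 P2: store L3 := 98 → I/I/M/I on L3; bus BusRdX; mem=60
  op3 P3: store L5 := 97 → I/I/I/M on L5; bus BusRdX; mem=80
  op4 P1: store L5 := 21 → I/M/I/I on L5; bus BusRdX Flush; mem=97
  op5 P1: store L0 := 52 → I/M/I/I on L0; bus BusRdX; mem=10
  op6 P1: store L3 := 87 → I/M/I/I on L3; bus BusRdX Flush; mem=98
  op7 P0: store L3 := 1 → M/I/I/I on L3; bus BusRdX Flush; mem=87
  op8 P0: load  L5 → S/O/I/I on L5; bus BusRd; mem=97
  op9 P1: store L3 := 72 → I/M/I/I on L3; bus BusRdX Flush; mem=1
  op10 P1: load  L1 → I/E/I/I on L1; bus BusRd; mem=80
  op11 P1: store L2 := 57 → I/M/I/I on L2; bus BusRdX; mem=90
  op12 P2: load  L0 → I/O/S/I on L0; bus BusRd; mem=10
  op13 P3: store L3 := 29 → I/I/I/M on L3; bus BusRdX Flush; mem=72

invalidations = 1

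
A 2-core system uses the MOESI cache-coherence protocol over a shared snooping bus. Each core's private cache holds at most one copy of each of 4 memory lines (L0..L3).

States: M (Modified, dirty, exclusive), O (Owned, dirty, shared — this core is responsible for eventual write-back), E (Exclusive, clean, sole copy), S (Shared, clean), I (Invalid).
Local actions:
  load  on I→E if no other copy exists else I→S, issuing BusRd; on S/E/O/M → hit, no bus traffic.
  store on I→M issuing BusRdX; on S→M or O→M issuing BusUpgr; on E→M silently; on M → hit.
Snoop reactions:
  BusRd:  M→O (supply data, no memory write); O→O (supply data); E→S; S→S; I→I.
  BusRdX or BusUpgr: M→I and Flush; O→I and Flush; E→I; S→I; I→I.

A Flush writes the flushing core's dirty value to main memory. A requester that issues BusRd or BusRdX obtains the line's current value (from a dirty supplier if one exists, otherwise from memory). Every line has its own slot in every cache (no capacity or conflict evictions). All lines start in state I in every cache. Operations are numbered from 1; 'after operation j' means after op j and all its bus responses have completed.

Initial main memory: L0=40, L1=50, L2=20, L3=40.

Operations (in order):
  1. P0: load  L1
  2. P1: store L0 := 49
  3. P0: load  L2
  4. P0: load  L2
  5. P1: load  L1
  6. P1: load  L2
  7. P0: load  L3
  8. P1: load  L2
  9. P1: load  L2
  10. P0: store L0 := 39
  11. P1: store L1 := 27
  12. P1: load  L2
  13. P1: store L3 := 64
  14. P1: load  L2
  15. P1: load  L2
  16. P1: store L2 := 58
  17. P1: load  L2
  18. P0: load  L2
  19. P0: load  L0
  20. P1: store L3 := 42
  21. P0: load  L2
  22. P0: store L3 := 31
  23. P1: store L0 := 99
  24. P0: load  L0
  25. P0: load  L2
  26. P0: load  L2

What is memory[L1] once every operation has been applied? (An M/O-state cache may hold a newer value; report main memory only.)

step 1: P0: load  L1  ⟶  EI  (L1)  txn=BusRd  M[L1]=50
step 2: P1: store L0 := 49  ⟶  IM  (L0)  txn=BusRdX  M[L0]=40
step 3: P0: load  L2  ⟶  EI  (L2)  txn=BusRd  M[L2]=20
step 4: P0: load  L2  ⟶  EI  (L2)  txn=∅  M[L2]=20
step 5: P1: load  L1  ⟶  SS  (L1)  txn=BusRd  M[L1]=50
step 6: P1: load  L2  ⟶  SS  (L2)  txn=BusRd  M[L2]=20
step 7: P0: load  L3  ⟶  EI  (L3)  txn=BusRd  M[L3]=40
step 8: P1: load  L2  ⟶  SS  (L2)  txn=∅  M[L2]=20
step 9: P1: load  L2  ⟶  SS  (L2)  txn=∅  M[L2]=20
step 10: P0: store L0 := 39  ⟶  MI  (L0)  txn=BusRdX+Flush  M[L0]=49
step 11: P1: store L1 := 27  ⟶  IM  (L1)  txn=BusUpgr  M[L1]=50
step 12: P1: load  L2  ⟶  SS  (L2)  txn=∅  M[L2]=20
step 13: P1: store L3 := 64  ⟶  IM  (L3)  txn=BusRdX  M[L3]=40
step 14: P1: load  L2  ⟶  SS  (L2)  txn=∅  M[L2]=20
step 15: P1: load  L2  ⟶  SS  (L2)  txn=∅  M[L2]=20
step 16: P1: store L2 := 58  ⟶  IM  (L2)  txn=BusUpgr  M[L2]=20
step 17: P1: load  L2  ⟶  IM  (L2)  txn=∅  M[L2]=20
step 18: P0: load  L2  ⟶  SO  (L2)  txn=BusRd  M[L2]=20
step 19: P0: load  L0  ⟶  MI  (L0)  txn=∅  M[L0]=49
step 20: P1: store L3 := 42  ⟶  IM  (L3)  txn=∅  M[L3]=40
step 21: P0: load  L2  ⟶  SO  (L2)  txn=∅  M[L2]=20
step 22: P0: store L3 := 31  ⟶  MI  (L3)  txn=BusRdX+Flush  M[L3]=42
step 23: P1: store L0 := 99  ⟶  IM  (L0)  txn=BusRdX+Flush  M[L0]=39
step 24: P0: load  L0  ⟶  SO  (L0)  txn=BusRd  M[L0]=39
step 25: P0: load  L2  ⟶  SO  (L2)  txn=∅  M[L2]=20
step 26: P0: load  L2  ⟶  SO  (L2)  txn=∅  M[L2]=20

memory[L1] = 50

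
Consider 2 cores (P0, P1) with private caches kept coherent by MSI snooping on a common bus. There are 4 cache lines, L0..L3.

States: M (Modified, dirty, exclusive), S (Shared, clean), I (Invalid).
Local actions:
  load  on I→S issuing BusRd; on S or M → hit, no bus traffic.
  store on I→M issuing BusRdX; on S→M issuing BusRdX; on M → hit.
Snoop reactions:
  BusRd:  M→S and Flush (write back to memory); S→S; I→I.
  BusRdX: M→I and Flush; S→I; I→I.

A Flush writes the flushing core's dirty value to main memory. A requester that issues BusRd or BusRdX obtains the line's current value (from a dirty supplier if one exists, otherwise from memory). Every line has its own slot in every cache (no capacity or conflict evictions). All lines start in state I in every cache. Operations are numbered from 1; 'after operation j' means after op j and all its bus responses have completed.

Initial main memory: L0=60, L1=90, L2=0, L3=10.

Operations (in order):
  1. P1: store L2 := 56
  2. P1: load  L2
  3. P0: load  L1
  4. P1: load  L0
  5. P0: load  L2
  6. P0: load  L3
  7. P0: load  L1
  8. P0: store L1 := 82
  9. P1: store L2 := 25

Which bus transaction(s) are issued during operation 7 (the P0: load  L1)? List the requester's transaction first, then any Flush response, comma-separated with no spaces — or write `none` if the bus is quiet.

bus = none

1. P1: store L2 := 56  bus=[BusRdX]  L2: P0=I P1=M  mem[L2]=0
2. P1: load  L2  bus=[-]  L2: P0=I P1=M  mem[L2]=0
3. P0: load  L1  bus=[BusRd]  L1: P0=S P1=I  mem[L1]=90
4. P1: load  L0  bus=[BusRd]  L0: P0=I P1=S  mem[L0]=60
5. P0: load  L2  bus=[BusRd,Flush]  L2: P0=S P1=S  mem[L2]=56
6. P0: load  L3  bus=[BusRd]  L3: P0=S P1=I  mem[L3]=10
7. P0: load  L1  bus=[-]  L1: P0=S P1=I  mem[L1]=90
8. P0: store L1 := 82  bus=[BusRdX]  L1: P0=M P1=I  mem[L1]=90
9. P1: store L2 := 25  bus=[BusRdX]  L2: P0=I P1=M  mem[L2]=56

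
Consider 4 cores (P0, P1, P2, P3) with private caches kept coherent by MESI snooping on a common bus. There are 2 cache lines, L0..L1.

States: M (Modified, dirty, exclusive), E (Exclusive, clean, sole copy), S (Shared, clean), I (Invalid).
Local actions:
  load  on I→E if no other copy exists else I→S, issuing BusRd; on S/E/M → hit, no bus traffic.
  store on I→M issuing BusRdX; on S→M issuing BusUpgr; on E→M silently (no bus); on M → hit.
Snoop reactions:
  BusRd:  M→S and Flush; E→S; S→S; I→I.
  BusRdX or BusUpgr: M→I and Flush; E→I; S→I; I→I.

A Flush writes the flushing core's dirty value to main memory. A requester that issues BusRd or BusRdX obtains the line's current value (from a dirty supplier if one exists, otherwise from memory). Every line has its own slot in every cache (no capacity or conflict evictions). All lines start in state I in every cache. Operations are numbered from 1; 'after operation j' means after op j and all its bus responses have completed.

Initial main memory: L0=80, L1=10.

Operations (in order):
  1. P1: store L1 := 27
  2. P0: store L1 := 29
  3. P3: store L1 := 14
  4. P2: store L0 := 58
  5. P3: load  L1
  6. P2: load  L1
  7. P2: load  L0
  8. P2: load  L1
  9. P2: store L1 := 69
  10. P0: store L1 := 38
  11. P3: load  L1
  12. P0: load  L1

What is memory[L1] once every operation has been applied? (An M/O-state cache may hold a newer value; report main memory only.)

memory[L1] = 38

  op1 P1: store L1 := 27 → I/M/I/I on L1; bus BusRdX; mem=10
  op2 P0: store L1 := 29 → M/I/I/I on L1; bus BusRdX Flush; mem=27
  op3 P3: store L1 := 14 → I/I/I/M on L1; bus BusRdX Flush; mem=29
  op4 P2: store L0 := 58 → I/I/M/I on L0; bus BusRdX; mem=80
  op5 P3: load  L1 → I/I/I/M on L1; bus (none); mem=29
  op6 P2: load  L1 → I/I/S/S on L1; bus BusRd Flush; mem=14
  op7 P2: load  L0 → I/I/M/I on L0; bus (none); mem=80
  op8 P2: load  L1 → I/I/S/S on L1; bus (none); mem=14
  op9 P2: store L1 := 69 → I/I/M/I on L1; bus BusUpgr; mem=14
  op10 P0: store L1 := 38 → M/I/I/I on L1; bus BusRdX Flush; mem=69
  op11 P3: load  L1 → S/I/I/S on L1; bus BusRd Flush; mem=38
  op12 P0: load  L1 → S/I/I/S on L1; bus (none); mem=38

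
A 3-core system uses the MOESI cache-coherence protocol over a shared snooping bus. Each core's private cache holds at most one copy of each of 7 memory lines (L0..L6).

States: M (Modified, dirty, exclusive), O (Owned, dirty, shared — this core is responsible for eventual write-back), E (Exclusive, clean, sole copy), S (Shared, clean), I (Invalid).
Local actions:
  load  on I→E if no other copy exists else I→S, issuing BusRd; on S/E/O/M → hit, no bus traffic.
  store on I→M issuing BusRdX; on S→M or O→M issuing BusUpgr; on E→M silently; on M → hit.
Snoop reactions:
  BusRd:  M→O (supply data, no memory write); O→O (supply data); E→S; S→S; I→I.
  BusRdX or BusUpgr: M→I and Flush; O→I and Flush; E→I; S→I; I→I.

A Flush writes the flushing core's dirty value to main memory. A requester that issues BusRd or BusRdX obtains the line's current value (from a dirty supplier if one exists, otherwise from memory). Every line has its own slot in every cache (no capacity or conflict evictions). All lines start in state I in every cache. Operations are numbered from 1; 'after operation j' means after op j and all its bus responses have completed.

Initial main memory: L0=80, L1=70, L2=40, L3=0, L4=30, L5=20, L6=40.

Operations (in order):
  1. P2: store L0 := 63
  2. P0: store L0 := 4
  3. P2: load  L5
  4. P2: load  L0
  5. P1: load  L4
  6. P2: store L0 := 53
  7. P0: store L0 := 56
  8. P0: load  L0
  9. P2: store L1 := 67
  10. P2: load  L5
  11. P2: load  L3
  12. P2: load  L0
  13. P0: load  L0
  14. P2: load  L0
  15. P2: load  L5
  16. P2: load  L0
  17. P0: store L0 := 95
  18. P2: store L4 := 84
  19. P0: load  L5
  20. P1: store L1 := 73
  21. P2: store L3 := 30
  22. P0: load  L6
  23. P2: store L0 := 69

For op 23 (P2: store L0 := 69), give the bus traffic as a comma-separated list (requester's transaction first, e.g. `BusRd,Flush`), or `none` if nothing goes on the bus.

  op1 P2: store L0 := 63 → I/I/M on L0; bus BusRdX; mem=80
  op2 P0: store L0 := 4 → M/I/I on L0; bus BusRdX Flush; mem=63
  op3 P2: load  L5 → I/I/E on L5; bus BusRd; mem=20
  op4 P2: load  L0 → O/I/S on L0; bus BusRd; mem=63
  op5 P1: load  L4 → I/E/I on L4; bus BusRd; mem=30
  op6 P2: store L0 := 53 → I/I/M on L0; bus BusUpgr Flush; mem=4
  op7 P0: store L0 := 56 → M/I/I on L0; bus BusRdX Flush; mem=53
  op8 P0: load  L0 → M/I/I on L0; bus (none); mem=53
  op9 P2: store L1 := 67 → I/I/M on L1; bus BusRdX; mem=70
  op10 P2: load  L5 → I/I/E on L5; bus (none); mem=20
  op11 P2: load  L3 → I/I/E on L3; bus BusRd; mem=0
  op12 P2: load  L0 → O/I/S on L0; bus BusRd; mem=53
  op13 P0: load  L0 → O/I/S on L0; bus (none); mem=53
  op14 P2: load  L0 → O/I/S on L0; bus (none); mem=53
  op15 P2: load  L5 → I/I/E on L5; bus (none); mem=20
  op16 P2: load  L0 → O/I/S on L0; bus (none); mem=53
  op17 P0: store L0 := 95 → M/I/I on L0; bus BusUpgr; mem=53
  op18 P2: store L4 := 84 → I/I/M on L4; bus BusRdX; mem=30
  op19 P0: load  L5 → S/I/S on L5; bus BusRd; mem=20
  op20 P1: store L1 := 73 → I/M/I on L1; bus BusRdX Flush; mem=67
  op21 P2: store L3 := 30 → I/I/M on L3; bus (none); mem=0
  op22 P0: load  L6 → E/I/I on L6; bus BusRd; mem=40
  op23 P2: store L0 := 69 → I/I/M on L0; bus BusRdX Flush; mem=95

bus = BusRdX,Flush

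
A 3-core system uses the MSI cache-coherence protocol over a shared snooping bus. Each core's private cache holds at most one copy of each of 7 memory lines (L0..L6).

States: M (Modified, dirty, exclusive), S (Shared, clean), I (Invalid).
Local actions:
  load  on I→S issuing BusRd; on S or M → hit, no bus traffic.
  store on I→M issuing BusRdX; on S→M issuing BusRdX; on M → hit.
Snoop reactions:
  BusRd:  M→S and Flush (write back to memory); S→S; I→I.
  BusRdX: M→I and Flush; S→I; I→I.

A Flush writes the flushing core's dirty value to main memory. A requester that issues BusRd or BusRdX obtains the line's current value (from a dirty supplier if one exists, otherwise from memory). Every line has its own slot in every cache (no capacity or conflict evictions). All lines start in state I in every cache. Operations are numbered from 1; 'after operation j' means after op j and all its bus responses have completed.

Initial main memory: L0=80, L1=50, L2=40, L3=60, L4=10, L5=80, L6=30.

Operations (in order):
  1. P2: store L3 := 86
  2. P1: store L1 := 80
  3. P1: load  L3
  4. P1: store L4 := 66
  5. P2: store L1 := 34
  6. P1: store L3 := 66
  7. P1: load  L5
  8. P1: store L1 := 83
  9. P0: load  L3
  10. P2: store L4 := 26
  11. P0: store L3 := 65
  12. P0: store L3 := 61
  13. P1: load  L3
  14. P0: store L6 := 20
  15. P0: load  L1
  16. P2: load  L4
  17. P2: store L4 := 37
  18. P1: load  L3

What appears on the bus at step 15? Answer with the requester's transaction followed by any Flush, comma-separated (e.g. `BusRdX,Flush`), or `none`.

  op1 P2: store L3 := 86 → I/I/M on L3; bus BusRdX; mem=60
  op2 P1: store L1 := 80 → I/M/I on L1; bus BusRdX; mem=50
  op3 P1: load  L3 → I/S/S on L3; bus BusRd Flush; mem=86
  op4 P1: store L4 := 66 → I/M/I on L4; bus BusRdX; mem=10
  op5 P2: store L1 := 34 → I/I/M on L1; bus BusRdX Flush; mem=80
  op6 P1: store L3 := 66 → I/M/I on L3; bus BusRdX; mem=86
  op7 P1: load  L5 → I/S/I on L5; bus BusRd; mem=80
  op8 P1: store L1 := 83 → I/M/I on L1; bus BusRdX Flush; mem=34
  op9 P0: load  L3 → S/S/I on L3; bus BusRd Flush; mem=66
  op10 P2: store L4 := 26 → I/I/M on L4; bus BusRdX Flush; mem=66
  op11 P0: store L3 := 65 → M/I/I on L3; bus BusRdX; mem=66
  op12 P0: store L3 := 61 → M/I/I on L3; bus (none); mem=66
  op13 P1: load  L3 → S/S/I on L3; bus BusRd Flush; mem=61
  op14 P0: store L6 := 20 → M/I/I on L6; bus BusRdX; mem=30
  op15 P0: load  L1 → S/S/I on L1; bus BusRd Flush; mem=83
  op16 P2: load  L4 → I/I/M on L4; bus (none); mem=66
  op17 P2: store L4 := 37 → I/I/M on L4; bus (none); mem=66
  op18 P1: load  L3 → S/S/I on L3; bus (none); mem=61

bus = BusRd,Flush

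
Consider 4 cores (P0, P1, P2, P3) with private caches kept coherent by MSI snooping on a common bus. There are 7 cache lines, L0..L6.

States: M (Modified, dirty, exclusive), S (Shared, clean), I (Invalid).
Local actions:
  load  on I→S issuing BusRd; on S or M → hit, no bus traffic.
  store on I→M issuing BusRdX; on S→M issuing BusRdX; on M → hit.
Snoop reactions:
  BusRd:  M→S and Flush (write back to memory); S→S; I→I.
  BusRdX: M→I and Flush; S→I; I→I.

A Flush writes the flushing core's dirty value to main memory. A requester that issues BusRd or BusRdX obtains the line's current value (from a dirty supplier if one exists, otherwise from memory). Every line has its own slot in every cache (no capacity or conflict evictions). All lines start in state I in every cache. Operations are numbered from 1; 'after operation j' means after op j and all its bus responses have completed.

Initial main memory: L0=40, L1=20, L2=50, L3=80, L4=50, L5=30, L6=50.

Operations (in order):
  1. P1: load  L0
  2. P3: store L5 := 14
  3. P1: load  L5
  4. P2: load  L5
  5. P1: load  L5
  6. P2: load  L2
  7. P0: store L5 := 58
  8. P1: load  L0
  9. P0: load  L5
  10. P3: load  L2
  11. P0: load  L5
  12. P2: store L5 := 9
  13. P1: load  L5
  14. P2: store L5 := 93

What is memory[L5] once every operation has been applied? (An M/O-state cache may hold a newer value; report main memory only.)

memory[L5] = 9

step 1: P1: load  L0  ⟶  ISII  (L0)  txn=BusRd  M[L0]=40
step 2: P3: store L5 := 14  ⟶  IIIM  (L5)  txn=BusRdX  M[L5]=30
step 3: P1: load  L5  ⟶  ISIS  (L5)  txn=BusRd+Flush  M[L5]=14
step 4: P2: load  L5  ⟶  ISSS  (L5)  txn=BusRd  M[L5]=14
step 5: P1: load  L5  ⟶  ISSS  (L5)  txn=∅  M[L5]=14
step 6: P2: load  L2  ⟶  IISI  (L2)  txn=BusRd  M[L2]=50
step 7: P0: store L5 := 58  ⟶  MIII  (L5)  txn=BusRdX  M[L5]=14
step 8: P1: load  L0  ⟶  ISII  (L0)  txn=∅  M[L0]=40
step 9: P0: load  L5  ⟶  MIII  (L5)  txn=∅  M[L5]=14
step 10: P3: load  L2  ⟶  IISS  (L2)  txn=BusRd  M[L2]=50
step 11: P0: load  L5  ⟶  MIII  (L5)  txn=∅  M[L5]=14
step 12: P2: store L5 := 9  ⟶  IIMI  (L5)  txn=BusRdX+Flush  M[L5]=58
step 13: P1: load  L5  ⟶  ISSI  (L5)  txn=BusRd+Flush  M[L5]=9
step 14: P2: store L5 := 93  ⟶  IIMI  (L5)  txn=BusRdX  M[L5]=9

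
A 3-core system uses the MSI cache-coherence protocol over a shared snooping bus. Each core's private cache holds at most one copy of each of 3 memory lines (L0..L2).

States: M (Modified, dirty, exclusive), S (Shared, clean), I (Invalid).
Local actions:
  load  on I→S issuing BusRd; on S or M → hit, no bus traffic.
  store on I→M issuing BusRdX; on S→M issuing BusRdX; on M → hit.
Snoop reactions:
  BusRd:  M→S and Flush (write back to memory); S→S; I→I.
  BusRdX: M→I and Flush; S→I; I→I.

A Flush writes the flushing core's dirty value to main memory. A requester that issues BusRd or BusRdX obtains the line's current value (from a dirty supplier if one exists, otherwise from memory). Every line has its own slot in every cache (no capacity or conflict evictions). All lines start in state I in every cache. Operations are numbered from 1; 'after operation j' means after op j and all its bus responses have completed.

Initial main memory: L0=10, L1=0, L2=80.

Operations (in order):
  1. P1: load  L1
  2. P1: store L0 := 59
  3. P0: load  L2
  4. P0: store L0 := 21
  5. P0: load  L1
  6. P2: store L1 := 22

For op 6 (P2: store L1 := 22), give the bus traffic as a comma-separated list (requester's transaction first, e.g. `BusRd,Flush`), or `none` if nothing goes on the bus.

bus = BusRdX

1. P1: load  L1  bus=[BusRd]  L1: P0=I P1=S P2=I  mem[L1]=0
2. P1: store L0 := 59  bus=[BusRdX]  L0: P0=I P1=M P2=I  mem[L0]=10
3. P0: load  L2  bus=[BusRd]  L2: P0=S P1=I P2=I  mem[L2]=80
4. P0: store L0 := 21  bus=[BusRdX,Flush]  L0: P0=M P1=I P2=I  mem[L0]=59
5. P0: load  L1  bus=[BusRd]  L1: P0=S P1=S P2=I  mem[L1]=0
6. P2: store L1 := 22  bus=[BusRdX]  L1: P0=I P1=I P2=M  mem[L1]=0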